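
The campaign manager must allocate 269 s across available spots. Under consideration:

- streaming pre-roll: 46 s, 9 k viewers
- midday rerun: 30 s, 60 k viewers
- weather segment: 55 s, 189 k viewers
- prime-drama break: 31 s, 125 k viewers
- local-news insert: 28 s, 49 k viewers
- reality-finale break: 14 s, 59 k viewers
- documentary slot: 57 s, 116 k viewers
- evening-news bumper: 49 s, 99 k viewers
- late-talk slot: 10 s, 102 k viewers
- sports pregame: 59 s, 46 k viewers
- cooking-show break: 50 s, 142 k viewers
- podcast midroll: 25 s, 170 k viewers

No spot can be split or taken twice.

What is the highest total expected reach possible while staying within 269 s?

946

Density check — late-talk slot 10.20, podcast midroll 6.80, reality-finale break 4.21 are the best per s.
Taking the top-ratio spots first gives weather segment + prime-drama break + reality-finale break + documentary slot + late-talk slot + cooking-show break + podcast midroll for 903 (242 s).
Dropping documentary slot frees 57 s; slotting in midday rerun + evening-news bumper (79 s) lifts the total to 946 at 264 s.
Every other selection either busts 269 s or fails to beat 946.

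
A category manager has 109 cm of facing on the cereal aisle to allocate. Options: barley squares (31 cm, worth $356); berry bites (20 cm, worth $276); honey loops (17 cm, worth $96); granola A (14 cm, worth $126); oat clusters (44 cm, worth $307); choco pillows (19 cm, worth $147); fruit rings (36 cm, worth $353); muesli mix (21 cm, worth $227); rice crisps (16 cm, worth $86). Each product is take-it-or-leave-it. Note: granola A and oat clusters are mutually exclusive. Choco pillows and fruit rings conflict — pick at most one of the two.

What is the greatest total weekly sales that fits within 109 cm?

Ranking by ratio (weekly sales/cm): berry bites 13.80, barley squares 11.48, muesli mix 10.81, fruit rings 9.81.
Best packing: barley squares + berry bites + fruit rings + muesli mix — 108 cm, 1212 total.
An exhaustive check of the 512 subsets confirms 1212.

1212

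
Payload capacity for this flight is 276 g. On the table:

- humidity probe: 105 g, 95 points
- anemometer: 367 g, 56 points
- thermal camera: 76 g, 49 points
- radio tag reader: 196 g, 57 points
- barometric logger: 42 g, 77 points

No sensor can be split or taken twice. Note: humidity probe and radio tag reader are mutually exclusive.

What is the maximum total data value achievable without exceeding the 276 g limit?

By data value per g: barometric logger 1.83, humidity probe 0.90, thermal camera 0.64, radio tag reader 0.29 lead.
Taking humidity probe + thermal camera + barometric logger: 223 g used, 221 in data value.
An exhaustive check of the 32 subsets confirms 221.

221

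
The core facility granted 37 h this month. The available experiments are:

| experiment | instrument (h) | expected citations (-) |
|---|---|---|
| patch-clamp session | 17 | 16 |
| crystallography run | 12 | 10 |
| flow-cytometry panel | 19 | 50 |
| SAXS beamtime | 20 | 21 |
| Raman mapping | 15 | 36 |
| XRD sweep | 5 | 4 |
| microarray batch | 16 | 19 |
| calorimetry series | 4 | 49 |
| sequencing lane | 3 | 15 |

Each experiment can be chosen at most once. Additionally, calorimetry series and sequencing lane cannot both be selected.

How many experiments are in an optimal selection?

3

Best achievable expected citations is 109.
For example crystallography run + flow-cytometry panel + calorimetry series achieves it, using 35 h.
Every optimal selection uses 3 experiments.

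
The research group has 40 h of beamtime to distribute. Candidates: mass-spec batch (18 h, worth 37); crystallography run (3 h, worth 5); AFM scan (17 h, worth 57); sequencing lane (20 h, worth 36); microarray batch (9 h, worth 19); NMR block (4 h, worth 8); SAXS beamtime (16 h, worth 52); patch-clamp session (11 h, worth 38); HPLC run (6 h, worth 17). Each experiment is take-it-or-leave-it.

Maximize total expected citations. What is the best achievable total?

A density-first pass picks AFM scan + NMR block + patch-clamp session + HPLC run — 120 at 38 h.
The 15 h tied up in NMR block and patch-clamp session is better spent on SAXS beamtime — total rises to 126 (39 h).

126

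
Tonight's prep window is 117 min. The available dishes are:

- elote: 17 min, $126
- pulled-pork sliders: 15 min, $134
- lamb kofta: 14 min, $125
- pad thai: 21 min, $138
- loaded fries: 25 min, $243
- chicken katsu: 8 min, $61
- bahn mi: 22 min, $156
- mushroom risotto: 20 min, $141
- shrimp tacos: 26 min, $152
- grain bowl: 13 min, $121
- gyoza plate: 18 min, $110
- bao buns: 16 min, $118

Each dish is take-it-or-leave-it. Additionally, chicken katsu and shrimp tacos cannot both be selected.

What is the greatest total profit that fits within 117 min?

Greedy by ratio would take elote + pulled-pork sliders + lamb kofta + loaded fries + chicken katsu + grain bowl + bao buns: 108 min used, total 928.
Replace elote and bao buns with bahn mi + mushroom risotto: the trade gains 53 net, giving 981 at 117 min.

981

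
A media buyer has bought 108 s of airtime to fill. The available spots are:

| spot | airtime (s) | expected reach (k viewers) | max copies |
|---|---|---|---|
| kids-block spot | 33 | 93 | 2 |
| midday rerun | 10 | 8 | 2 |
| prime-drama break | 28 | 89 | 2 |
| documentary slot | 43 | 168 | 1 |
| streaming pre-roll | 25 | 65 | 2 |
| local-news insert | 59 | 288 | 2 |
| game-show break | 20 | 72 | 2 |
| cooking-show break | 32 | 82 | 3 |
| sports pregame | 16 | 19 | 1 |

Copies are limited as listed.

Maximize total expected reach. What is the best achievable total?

456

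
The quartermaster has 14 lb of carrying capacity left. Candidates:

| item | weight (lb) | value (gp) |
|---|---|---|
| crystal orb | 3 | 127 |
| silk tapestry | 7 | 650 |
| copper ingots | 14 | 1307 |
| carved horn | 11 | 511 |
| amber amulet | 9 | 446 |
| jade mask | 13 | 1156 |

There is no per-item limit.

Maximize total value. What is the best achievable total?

1307

Copper ingots uses 14 of the 14 lb and totals 1307.
Nothing else within 14 lb beats 1307.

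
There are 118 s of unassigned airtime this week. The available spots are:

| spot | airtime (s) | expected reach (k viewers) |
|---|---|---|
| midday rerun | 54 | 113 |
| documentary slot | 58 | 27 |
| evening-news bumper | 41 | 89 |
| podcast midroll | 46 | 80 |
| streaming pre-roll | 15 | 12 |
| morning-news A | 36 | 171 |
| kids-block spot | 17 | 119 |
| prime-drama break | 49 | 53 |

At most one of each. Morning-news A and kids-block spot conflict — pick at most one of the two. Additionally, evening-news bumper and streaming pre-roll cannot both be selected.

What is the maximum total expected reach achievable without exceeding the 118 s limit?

Density check — kids-block spot 7.00, morning-news A 4.75, evening-news bumper 2.17 are the best per s.
Best packing: midday rerun + evening-news bumper + kids-block spot — 112 s, 321 total.

321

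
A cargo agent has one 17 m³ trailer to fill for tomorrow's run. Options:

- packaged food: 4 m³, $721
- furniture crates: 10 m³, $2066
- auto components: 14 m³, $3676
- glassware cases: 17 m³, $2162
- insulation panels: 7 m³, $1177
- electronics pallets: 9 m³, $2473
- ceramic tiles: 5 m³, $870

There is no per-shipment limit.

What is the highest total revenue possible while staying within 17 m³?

Density check — electronics pallets 274.78, auto components 262.57, furniture crates 206.60, packaged food 180.25 are the best per m³.
Best packing: 2×packaged food + electronics pallets — 17 m³, 3915 total.
Every other selection either busts 17 m³ or fails to beat 3915.

3915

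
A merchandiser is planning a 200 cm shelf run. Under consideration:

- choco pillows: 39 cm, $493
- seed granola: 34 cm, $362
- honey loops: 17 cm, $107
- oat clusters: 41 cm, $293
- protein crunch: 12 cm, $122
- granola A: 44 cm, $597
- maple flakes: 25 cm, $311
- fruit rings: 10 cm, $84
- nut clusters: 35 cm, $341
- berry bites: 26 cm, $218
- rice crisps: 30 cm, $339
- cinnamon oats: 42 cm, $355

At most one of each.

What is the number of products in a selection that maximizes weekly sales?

6

Optimal total is 2320.
One optimal bundle: choco pillows + seed granola + granola A + maple flakes + berry bites + rice crisps (198 cm).
All optima have 6 products.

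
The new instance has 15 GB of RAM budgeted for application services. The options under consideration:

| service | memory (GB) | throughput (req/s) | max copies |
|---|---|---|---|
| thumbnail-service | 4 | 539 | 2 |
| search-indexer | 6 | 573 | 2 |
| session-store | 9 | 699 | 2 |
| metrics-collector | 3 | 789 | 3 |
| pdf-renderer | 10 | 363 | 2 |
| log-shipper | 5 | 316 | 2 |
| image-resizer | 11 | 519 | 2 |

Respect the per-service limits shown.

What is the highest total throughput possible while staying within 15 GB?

2940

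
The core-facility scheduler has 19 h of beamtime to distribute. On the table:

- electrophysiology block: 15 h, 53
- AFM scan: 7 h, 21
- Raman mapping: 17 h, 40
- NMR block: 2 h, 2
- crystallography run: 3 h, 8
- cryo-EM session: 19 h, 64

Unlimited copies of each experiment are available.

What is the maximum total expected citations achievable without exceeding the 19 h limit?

64

A density-first pass picks electrophysiology block + crystallography run — 61 at 18 h.
The 18 h tied up in electrophysiology block and crystallography run is better spent on cryo-EM session — total rises to 64 (19 h).
Nothing else within 19 h beats 64.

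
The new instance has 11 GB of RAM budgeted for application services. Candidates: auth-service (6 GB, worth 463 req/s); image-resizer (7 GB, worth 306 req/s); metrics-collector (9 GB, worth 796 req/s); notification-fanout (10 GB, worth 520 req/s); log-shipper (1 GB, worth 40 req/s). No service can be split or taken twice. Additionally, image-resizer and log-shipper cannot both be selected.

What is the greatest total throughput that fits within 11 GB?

Metrics-collector + log-shipper uses 10 of the 11 GB and totals 836.
That's the maximum — no feasible swap from here does better than 836.

836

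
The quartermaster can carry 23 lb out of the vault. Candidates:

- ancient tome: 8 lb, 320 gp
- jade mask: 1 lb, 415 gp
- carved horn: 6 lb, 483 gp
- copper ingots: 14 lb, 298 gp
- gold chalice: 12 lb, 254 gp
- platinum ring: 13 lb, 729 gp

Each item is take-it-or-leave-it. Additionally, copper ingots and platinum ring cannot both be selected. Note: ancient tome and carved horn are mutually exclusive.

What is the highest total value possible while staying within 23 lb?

1627

Density check — jade mask 415.00, carved horn 80.50, platinum ring 56.08, ancient tome 40.00 are the best per lb.
Taking jade mask + carved horn + platinum ring: 20 lb used, 1627 in value.
Next best is ancient tome + jade mask + platinum ring at 1464 (22 lb) — short by 163.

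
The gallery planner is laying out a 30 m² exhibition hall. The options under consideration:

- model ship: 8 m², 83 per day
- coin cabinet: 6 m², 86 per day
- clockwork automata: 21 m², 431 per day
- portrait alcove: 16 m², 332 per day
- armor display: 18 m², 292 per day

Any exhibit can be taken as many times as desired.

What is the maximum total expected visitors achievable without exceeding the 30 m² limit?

517

The ratio heuristic lands on 2×coin cabinet + portrait alcove (504) but leaves 2 m² idle.
The 22 m² tied up in coin cabinet and portrait alcove is better spent on clockwork automata — total rises to 517 (27 m²).
Every other selection either busts 30 m² or fails to beat 517.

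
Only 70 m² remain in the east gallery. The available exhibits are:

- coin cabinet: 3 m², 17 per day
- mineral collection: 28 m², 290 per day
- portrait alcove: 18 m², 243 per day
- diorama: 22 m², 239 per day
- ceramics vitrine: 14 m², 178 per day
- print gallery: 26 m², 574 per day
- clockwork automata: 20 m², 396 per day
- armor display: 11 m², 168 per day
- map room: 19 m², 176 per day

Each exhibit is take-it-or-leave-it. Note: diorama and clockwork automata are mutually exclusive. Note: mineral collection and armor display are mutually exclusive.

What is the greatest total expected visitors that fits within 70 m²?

1230

Greedy by ratio would take coin cabinet + print gallery + clockwork automata + armor display: 60 m² used, total 1155.
Replace armor display with portrait alcove: the trade gains 75 net, giving 1230 at 67 m².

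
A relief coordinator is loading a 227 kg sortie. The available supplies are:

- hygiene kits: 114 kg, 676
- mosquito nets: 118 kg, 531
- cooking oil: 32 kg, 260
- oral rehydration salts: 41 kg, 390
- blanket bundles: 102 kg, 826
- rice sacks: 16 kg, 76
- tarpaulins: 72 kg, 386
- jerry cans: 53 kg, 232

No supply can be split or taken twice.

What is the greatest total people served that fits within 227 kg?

1602

Density check — oral rehydration salts 9.51, cooking oil 8.12, blanket bundles 8.10 are the best per kg.
Greedy by ratio would take cooking oil + oral rehydration salts + blanket bundles + rice sacks: 191 kg used, total 1552.
The 48 kg tied up in cooking oil and rice sacks is better spent on tarpaulins — total rises to 1602 (215 kg).
No other feasible combination exceeds 1602.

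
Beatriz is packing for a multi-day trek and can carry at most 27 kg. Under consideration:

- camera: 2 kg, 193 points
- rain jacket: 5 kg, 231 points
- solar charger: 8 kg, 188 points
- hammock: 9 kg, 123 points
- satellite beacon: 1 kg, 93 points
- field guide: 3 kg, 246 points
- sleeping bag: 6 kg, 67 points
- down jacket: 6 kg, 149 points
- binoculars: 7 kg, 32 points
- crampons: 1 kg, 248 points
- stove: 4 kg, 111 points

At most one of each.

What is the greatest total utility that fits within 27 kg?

1348

Ranking by ratio (utility/kg): crampons 248.00, camera 96.50, satellite beacon 93.00, field guide 82.00.
Taking the top-ratio items first gives camera + rain jacket + satellite beacon + field guide + down jacket + crampons + stove for 1271 (22 kg).
Replace stove with solar charger: the trade gains 77 net, giving 1348 at 26 kg.
The closest alternative, camera + rain jacket + solar charger + satellite beacon + field guide + crampons + stove, reaches only 1310.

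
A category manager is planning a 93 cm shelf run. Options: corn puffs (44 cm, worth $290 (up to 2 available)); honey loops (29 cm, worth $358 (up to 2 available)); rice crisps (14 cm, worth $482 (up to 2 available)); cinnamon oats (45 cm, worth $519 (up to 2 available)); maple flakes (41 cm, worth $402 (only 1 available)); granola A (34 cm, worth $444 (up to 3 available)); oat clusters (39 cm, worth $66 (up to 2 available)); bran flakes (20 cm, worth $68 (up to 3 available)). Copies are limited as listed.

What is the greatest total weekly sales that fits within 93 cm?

1766

Best packing: honey loops + 2×rice crisps + granola A — 91 cm, 1766 total.
Every other selection either busts 93 cm or exceeds an availability limit or fails to beat 1766.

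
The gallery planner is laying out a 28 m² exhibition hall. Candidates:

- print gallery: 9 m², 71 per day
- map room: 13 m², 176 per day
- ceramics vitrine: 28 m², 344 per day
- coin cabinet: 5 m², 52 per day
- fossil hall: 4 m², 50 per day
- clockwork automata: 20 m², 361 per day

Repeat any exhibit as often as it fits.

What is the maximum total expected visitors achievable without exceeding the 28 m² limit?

The ratio ordering already packs tightly: 2×fossil hall + clockwork automata, 28 m², 461.
Every other selection either busts 28 m² or fails to beat 461.

461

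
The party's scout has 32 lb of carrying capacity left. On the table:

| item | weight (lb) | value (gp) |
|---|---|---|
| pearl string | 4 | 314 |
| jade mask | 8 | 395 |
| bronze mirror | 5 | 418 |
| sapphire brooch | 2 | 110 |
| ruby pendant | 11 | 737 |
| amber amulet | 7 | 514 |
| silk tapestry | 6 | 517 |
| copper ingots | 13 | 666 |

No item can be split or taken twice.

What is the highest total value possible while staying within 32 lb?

2296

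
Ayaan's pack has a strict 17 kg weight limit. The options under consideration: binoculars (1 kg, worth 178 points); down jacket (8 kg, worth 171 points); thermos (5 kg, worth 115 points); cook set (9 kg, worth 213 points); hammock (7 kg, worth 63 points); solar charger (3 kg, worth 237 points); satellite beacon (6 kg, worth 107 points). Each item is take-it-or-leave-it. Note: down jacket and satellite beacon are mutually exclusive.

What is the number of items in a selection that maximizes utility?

Best achievable utility is 701.
binoculars + down jacket + thermos + solar charger hits 701 at 17 kg.
Any selection reaching 701 contains exactly 4 items.

4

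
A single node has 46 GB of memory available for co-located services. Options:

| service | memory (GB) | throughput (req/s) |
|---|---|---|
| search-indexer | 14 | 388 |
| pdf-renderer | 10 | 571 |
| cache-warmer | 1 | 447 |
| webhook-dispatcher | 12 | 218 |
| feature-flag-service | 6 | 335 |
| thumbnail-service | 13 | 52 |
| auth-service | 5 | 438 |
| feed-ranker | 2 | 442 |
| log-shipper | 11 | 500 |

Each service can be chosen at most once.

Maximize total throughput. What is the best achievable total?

2786

The ratio heuristic lands on pdf-renderer + cache-warmer + feature-flag-service + auth-service + feed-ranker + log-shipper (2733) but leaves 11 GB idle.
Dropping feature-flag-service frees 6 GB; slotting in search-indexer (14 GB) lifts the total to 2786 at 43 GB.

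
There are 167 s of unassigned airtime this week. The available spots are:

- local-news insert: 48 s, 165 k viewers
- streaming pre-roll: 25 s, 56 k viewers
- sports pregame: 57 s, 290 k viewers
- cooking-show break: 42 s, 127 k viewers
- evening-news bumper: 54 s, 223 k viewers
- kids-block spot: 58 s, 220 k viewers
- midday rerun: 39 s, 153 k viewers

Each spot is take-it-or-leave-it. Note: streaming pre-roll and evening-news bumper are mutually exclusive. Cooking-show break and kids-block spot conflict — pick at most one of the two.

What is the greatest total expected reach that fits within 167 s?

678

Ranking by ratio (expected reach/s): sports pregame 5.09, evening-news bumper 4.13, midday rerun 3.92, kids-block spot 3.79.
A density-first pass picks sports pregame + evening-news bumper + midday rerun — 666 at 150 s.
Replace midday rerun with local-news insert: the trade gains 12 net, giving 678 at 159 s.
The closest alternative, local-news insert + sports pregame + kids-block spot, reaches only 675.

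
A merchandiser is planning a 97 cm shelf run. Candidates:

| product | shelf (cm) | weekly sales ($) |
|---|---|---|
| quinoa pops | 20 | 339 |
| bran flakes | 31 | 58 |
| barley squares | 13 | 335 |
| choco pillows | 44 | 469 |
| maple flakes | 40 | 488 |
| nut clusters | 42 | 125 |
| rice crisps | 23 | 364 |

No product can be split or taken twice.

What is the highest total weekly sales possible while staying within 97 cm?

1526

The ratio ordering already packs tightly: quinoa pops + barley squares + maple flakes + rice crisps, 96 cm, 1526.
Next best is barley squares + choco pillows + maple flakes at 1292 (97 cm) — short by 234.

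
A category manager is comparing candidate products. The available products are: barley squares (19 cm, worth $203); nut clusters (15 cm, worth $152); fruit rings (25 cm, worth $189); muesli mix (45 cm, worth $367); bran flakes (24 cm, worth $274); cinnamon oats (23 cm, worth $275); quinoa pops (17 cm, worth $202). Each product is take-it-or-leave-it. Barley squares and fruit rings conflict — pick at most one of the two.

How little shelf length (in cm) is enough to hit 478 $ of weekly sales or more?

Look for the lowest-shelf combination reaching 478.
barley squares + cinnamon oats reaches 478 using 42 cm.
Any bundle with less than 42 cm falls short of 478.

42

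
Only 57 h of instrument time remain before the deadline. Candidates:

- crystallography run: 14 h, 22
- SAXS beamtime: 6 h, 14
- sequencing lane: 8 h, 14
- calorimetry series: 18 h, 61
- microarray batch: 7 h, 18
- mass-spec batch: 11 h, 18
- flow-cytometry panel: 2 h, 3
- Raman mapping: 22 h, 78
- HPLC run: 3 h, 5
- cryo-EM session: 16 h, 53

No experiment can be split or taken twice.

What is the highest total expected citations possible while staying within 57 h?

Ranking by ratio (expected citations/h): Raman mapping 3.55, calorimetry series 3.39, cryo-EM session 3.31.
Calorimetry series + Raman mapping + cryo-EM session uses 56 of the 57 h and totals 192.

192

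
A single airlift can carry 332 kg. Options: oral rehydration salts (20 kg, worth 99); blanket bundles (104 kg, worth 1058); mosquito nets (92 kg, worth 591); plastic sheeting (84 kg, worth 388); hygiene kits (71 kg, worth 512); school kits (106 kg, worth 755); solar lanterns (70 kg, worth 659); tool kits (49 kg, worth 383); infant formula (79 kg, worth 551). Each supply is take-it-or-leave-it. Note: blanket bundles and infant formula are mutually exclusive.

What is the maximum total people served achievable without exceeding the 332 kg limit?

2855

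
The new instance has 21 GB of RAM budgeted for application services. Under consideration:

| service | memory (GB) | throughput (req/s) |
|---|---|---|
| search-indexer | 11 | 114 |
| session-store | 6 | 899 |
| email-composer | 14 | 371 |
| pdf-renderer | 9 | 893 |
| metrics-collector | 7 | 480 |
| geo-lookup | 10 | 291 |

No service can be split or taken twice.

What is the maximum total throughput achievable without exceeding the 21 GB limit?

The ratio ordering already packs tightly: session-store + pdf-renderer, 15 GB, 1792.

1792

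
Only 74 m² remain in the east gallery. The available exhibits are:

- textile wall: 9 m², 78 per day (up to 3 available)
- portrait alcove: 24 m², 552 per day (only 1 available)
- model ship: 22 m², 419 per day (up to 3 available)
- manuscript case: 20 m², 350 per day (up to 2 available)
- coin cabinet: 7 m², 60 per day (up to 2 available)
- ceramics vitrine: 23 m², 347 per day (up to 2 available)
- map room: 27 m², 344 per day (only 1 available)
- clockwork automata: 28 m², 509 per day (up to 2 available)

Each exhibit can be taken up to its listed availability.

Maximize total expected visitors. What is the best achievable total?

Filling by ratio: portrait alcove + 2×model ship for 1390, with 6 m² left unused.
Dropping model ship frees 22 m²; slotting in clockwork automata (28 m²) lifts the total to 1480 at 74 m².

1480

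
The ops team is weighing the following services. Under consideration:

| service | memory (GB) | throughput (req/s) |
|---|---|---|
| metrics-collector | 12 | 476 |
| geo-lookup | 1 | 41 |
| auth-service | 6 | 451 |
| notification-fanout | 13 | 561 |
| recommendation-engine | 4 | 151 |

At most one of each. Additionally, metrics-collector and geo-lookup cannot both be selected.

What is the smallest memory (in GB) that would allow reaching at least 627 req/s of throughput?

11

Minimise GB subject to total throughput ≥ 627.
geo-lookup + auth-service + recommendation-engine: 643 throughput at 11 GB.
Any bundle with less than 11 GB falls short of 627.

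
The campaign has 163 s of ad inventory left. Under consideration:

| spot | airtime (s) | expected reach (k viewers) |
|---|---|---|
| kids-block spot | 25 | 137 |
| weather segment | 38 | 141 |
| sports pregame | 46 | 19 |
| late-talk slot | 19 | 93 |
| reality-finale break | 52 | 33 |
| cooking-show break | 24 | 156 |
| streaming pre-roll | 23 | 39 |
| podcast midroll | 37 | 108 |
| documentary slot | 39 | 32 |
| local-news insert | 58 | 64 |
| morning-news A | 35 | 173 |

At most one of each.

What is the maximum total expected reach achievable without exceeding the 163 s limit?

715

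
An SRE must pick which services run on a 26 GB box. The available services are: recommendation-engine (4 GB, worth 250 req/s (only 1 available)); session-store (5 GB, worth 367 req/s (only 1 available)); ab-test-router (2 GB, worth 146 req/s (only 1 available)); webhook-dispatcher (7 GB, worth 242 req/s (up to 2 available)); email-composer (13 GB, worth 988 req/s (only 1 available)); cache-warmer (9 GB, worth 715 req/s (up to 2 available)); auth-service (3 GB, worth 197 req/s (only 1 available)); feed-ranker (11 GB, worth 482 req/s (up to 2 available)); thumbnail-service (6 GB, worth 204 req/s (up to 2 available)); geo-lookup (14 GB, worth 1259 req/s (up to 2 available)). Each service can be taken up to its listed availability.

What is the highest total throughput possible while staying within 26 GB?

2171

Density check — geo-lookup 89.93, cache-warmer 79.44, email-composer 76.00 are the best per GB.
Filling by ratio: ab-test-router + cache-warmer + geo-lookup for 2120, with 1 GB left unused.
Replace ab-test-router with auth-service: the trade gains 51 net, giving 2171 at 26 GB.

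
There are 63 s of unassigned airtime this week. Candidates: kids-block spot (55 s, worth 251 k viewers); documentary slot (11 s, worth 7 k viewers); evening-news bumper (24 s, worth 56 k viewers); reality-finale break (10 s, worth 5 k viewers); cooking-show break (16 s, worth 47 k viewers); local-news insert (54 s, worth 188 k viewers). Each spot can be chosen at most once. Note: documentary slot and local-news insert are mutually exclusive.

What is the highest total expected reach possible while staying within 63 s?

251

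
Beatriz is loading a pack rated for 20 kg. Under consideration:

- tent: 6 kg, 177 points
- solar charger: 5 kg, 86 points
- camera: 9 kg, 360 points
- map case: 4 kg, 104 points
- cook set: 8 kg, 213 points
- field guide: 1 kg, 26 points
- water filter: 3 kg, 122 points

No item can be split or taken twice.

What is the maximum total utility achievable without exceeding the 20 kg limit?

695

Filling by ratio: tent + camera + field guide + water filter for 685, with 1 kg left unused.
Replace tent and field guide with cook set: the trade gains 10 net, giving 695 at 20 kg.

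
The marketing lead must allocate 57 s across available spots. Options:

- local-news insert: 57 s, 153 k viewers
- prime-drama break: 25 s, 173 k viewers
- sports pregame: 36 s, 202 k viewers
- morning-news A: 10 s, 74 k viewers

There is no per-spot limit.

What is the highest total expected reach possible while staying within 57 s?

395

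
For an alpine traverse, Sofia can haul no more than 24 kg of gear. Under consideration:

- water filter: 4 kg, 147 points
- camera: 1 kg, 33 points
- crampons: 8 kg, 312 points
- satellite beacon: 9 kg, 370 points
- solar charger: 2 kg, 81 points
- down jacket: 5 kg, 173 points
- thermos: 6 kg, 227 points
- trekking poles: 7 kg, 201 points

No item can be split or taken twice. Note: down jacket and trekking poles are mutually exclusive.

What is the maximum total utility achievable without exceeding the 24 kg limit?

943

Ranking by ratio (utility/kg): satellite beacon 41.11, solar charger 40.50, crampons 39.00.
The ratio ordering already packs tightly: water filter + camera + crampons + satellite beacon + solar charger, 24 kg, 943.
Nothing else feasible within 24 kg beats 943.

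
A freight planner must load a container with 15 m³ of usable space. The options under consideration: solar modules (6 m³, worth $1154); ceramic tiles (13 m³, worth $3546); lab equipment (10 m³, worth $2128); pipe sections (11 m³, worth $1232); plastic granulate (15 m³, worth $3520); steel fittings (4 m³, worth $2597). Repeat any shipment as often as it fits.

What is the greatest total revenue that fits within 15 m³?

By revenue per m³: steel fittings 649.25, ceramic tiles 272.77, plastic granulate 234.67, lab equipment 212.80 lead.
The ratio ordering already packs tightly: 3×steel fittings, 12 m³, 7791.
The spare 3 m³ is too small for any remaining shipment, and no exchange beats 7791.

7791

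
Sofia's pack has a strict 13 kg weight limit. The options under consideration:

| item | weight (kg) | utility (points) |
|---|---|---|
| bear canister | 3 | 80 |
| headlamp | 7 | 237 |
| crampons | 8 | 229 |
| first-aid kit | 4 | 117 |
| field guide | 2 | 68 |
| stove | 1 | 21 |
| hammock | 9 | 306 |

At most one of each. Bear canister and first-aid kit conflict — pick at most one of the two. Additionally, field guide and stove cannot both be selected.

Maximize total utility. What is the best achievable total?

423

Taking first-aid kit + hammock: 13 kg used, 423 in utility.
Nothing else feasible within 13 kg beats 423.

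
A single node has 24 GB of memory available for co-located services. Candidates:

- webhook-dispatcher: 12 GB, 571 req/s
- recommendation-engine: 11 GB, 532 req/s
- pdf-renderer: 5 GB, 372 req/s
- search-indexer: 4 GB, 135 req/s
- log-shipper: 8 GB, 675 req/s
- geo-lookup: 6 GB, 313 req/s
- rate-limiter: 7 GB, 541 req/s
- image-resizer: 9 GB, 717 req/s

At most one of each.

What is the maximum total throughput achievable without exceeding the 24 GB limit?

Ranking by ratio (throughput/GB): log-shipper 84.38, image-resizer 79.67, rate-limiter 77.29, pdf-renderer 74.40.
Log-shipper + rate-limiter + image-resizer uses 24 of the 24 GB and totals 1933.
That's the maximum — no swap from here does better than 1933.

1933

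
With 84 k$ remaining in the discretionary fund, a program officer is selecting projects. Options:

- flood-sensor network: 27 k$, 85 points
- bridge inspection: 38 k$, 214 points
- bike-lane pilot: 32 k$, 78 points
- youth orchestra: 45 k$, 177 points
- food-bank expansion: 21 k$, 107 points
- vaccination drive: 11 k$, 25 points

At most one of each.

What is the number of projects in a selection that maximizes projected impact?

2

Best achievable projected impact is 391.
For example bridge inspection + youth orchestra achieves it, using 83 k$.
All optima have 2 projects.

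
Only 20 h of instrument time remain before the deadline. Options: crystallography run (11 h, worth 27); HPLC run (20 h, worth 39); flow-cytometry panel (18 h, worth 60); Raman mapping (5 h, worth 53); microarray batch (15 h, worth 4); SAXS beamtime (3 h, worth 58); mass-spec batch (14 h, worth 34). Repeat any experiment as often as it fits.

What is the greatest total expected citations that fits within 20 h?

Taking 6×SAXS beamtime: 18 h used, 348 in expected citations.

348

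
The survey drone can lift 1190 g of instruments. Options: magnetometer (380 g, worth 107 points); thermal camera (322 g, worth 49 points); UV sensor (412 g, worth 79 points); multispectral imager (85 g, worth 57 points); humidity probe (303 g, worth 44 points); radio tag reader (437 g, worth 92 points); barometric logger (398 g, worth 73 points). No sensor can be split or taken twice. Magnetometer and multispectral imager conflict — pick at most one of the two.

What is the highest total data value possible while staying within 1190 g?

259

By data value per g: multispectral imager 0.67, magnetometer 0.28, radio tag reader 0.21, UV sensor 0.19 lead.
Best packing: magnetometer + UV sensor + barometric logger — 1190 g, 259 total.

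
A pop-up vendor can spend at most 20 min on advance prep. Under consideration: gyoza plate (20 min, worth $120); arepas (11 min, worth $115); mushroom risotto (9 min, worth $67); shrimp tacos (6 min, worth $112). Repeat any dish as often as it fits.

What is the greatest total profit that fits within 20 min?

The ratio ordering already packs tightly: 3×shrimp tacos, 18 min, 336.
The spare 2 min is too small for any remaining dish, and no exchange beats 336.

336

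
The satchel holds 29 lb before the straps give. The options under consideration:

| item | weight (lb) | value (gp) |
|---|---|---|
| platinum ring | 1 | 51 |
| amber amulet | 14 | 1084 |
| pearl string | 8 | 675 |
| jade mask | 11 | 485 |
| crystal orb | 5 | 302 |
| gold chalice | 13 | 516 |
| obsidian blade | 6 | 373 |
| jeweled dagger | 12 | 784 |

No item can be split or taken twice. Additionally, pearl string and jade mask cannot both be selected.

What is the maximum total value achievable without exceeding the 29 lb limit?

Ranking by ratio (value/lb): pearl string 84.38, amber amulet 77.43, jeweled dagger 65.33, obsidian blade 62.17.
Best packing: platinum ring + amber amulet + pearl string + obsidian blade — 29 lb, 2183 total.

2183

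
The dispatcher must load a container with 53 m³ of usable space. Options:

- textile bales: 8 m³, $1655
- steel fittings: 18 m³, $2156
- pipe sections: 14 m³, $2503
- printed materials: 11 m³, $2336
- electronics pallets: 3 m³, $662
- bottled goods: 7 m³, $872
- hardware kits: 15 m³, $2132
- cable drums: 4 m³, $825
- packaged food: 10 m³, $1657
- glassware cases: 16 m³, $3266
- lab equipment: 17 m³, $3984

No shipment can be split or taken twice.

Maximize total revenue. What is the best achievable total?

Density check — lab equipment 234.35, electronics pallets 220.67, printed materials 212.36 are the best per m³.
A density-first pass picks textile bales + printed materials + electronics pallets + cable drums + packaged food + lab equipment — 11119 at 53 m³.
Replace electronics pallets and cable drums and packaged food with glassware cases: the trade gains 122 net, giving 11241 at 52 m³.

11241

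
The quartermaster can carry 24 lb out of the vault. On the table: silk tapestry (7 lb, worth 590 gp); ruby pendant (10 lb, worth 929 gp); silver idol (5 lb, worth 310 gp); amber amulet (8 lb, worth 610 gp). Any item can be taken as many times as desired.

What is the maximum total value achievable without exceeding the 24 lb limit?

2109

Greedy by ratio would take 2×ruby pendant: 20 lb used, total 1858.
Dropping ruby pendant frees 10 lb; slotting in 2×silk tapestry (14 lb) lifts the total to 2109 at 24 lb.
That's the maximum — no swap from here does better than 2109.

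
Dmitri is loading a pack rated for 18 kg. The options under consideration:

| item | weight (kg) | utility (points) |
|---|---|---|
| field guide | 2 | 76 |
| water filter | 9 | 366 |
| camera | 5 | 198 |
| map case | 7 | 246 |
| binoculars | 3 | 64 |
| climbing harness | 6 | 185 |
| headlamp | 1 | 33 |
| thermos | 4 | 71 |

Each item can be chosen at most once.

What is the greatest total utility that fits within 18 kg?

Ranking by ratio (utility/kg): water filter 40.67, camera 39.60, field guide 38.00.
Greedy by ratio would take field guide + water filter + camera + headlamp: 17 kg used, total 673.
Replace camera and headlamp with map case: the trade gains 15 net, giving 688 at 18 kg.
Every other selection either busts 18 kg or fails to beat 688.

688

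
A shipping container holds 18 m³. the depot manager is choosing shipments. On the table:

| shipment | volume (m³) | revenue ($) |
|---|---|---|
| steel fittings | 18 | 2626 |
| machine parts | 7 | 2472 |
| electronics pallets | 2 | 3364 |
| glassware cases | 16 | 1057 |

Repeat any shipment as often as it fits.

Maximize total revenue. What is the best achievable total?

The ratio ordering already packs tightly: 9×electronics pallets, 18 m³, 30276.
That's the maximum — no swap from here does better than 30276.

30276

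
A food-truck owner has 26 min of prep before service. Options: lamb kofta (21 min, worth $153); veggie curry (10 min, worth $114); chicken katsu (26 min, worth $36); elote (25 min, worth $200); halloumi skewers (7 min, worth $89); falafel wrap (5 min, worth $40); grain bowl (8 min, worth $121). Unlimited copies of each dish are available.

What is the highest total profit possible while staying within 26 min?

363

Density check — grain bowl 15.12, halloumi skewers 12.71, veggie curry 11.40, elote 8.00 are the best per min.
The ratio ordering already packs tightly: 3×grain bowl, 24 min, 363.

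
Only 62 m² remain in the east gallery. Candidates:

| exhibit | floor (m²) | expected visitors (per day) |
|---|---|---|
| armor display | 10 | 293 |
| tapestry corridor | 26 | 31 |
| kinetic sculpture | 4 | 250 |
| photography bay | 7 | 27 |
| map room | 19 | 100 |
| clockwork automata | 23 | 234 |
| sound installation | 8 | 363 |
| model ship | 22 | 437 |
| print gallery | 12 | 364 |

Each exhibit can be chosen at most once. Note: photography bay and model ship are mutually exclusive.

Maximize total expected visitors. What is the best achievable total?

1707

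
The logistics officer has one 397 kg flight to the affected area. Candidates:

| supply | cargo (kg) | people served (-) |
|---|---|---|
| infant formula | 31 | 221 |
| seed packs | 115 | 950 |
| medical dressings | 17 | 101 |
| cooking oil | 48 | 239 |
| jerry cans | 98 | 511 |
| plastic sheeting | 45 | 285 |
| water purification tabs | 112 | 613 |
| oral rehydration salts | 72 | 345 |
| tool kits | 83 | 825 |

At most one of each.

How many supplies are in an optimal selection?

5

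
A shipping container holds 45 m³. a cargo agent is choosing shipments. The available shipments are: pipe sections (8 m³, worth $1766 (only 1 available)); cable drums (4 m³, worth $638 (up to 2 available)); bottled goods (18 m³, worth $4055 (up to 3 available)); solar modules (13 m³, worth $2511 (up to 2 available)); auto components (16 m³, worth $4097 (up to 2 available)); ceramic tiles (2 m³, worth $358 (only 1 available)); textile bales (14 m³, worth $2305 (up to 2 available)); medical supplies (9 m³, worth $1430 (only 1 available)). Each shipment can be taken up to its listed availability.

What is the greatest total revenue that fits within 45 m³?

10705

Greedy by ratio would take pipe sections + 2×auto components + ceramic tiles: 42 m³ used, total 10318.
Replace pipe sections and ceramic tiles with solar modules: the trade gains 387 net, giving 10705 at 45 m³.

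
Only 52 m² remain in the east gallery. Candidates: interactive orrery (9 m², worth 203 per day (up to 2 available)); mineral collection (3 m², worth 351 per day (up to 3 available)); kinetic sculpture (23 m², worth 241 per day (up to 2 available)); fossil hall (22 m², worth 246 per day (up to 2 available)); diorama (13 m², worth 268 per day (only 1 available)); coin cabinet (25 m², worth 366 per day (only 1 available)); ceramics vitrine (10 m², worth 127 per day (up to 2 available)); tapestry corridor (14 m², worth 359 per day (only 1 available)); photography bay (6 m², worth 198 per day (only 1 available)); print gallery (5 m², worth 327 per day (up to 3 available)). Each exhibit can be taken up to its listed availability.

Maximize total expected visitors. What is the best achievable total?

Density check — mineral collection 117.00, print gallery 65.40, photography bay 33.00, tapestry corridor 25.64 are the best per m².
Filling by ratio: 3×mineral collection + tapestry corridor + photography bay + 3×print gallery for 2591, with 8 m² left unused.
Dropping tapestry corridor frees 14 m²; slotting in interactive orrery + diorama (22 m²) lifts the total to 2703 at 52 m².
That's the maximum — no swap from here does better than 2703.

2703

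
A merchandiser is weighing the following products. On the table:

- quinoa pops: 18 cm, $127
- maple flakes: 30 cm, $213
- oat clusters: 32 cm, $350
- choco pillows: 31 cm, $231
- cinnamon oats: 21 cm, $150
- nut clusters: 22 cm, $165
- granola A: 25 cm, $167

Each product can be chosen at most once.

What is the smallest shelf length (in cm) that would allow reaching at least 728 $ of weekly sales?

84

Need the lightest bundle worth ≥ 728.
oat clusters + choco pillows + cinnamon oats: 731 weekly sales at 84 cm.
Below 84 cm the best achievable stays under 728.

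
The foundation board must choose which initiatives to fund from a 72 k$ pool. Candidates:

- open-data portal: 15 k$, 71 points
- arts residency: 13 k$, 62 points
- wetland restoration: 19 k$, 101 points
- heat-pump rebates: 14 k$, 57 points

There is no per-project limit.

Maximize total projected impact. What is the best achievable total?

Filling by ratio: arts residency + 3×wetland restoration for 365, with 2 k$ left unused.
The 13 k$ tied up in arts residency is better spent on open-data portal — total rises to 374 (72 k$).
No other feasible combination exceeds 374.

374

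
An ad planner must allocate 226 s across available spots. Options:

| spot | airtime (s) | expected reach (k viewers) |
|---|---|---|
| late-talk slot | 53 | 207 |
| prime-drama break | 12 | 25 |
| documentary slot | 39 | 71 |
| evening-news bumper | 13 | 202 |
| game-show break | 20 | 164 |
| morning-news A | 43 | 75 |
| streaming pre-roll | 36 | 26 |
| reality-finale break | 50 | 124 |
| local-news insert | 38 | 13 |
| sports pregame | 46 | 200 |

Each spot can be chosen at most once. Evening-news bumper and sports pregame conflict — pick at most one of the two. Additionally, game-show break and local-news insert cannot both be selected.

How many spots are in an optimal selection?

6

Best achievable expected reach is 843.
For example late-talk slot + documentary slot + evening-news bumper + game-show break + morning-news A + reality-finale break achieves it, using 218 s.
Every optimal selection uses 6 spots.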